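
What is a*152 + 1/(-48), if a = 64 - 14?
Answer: 364799/48 ≈ 7600.0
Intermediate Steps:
a = 50
a*152 + 1/(-48) = 50*152 + 1/(-48) = 7600 - 1/48 = 364799/48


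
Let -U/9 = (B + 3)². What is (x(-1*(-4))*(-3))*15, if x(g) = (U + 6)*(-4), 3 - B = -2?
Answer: -102600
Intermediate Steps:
B = 5 (B = 3 - 1*(-2) = 3 + 2 = 5)
U = -576 (U = -9*(5 + 3)² = -9*8² = -9*64 = -576)
x(g) = 2280 (x(g) = (-576 + 6)*(-4) = -570*(-4) = 2280)
(x(-1*(-4))*(-3))*15 = (2280*(-3))*15 = -6840*15 = -102600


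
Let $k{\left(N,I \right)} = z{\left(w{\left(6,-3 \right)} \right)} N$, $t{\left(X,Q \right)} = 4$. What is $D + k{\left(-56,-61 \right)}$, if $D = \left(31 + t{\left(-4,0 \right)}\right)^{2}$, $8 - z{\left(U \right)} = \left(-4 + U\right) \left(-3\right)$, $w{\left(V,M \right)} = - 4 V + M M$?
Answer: $3969$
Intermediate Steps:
$w{\left(V,M \right)} = M^{2} - 4 V$ ($w{\left(V,M \right)} = - 4 V + M^{2} = M^{2} - 4 V$)
$z{\left(U \right)} = -4 + 3 U$ ($z{\left(U \right)} = 8 - \left(-4 + U\right) \left(-3\right) = 8 - \left(12 - 3 U\right) = 8 + \left(-12 + 3 U\right) = -4 + 3 U$)
$k{\left(N,I \right)} = - 49 N$ ($k{\left(N,I \right)} = \left(-4 + 3 \left(\left(-3\right)^{2} - 24\right)\right) N = \left(-4 + 3 \left(9 - 24\right)\right) N = \left(-4 + 3 \left(-15\right)\right) N = \left(-4 - 45\right) N = - 49 N$)
$D = 1225$ ($D = \left(31 + 4\right)^{2} = 35^{2} = 1225$)
$D + k{\left(-56,-61 \right)} = 1225 - -2744 = 1225 + 2744 = 3969$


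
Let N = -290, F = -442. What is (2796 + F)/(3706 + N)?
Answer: 1177/1708 ≈ 0.68911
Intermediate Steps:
(2796 + F)/(3706 + N) = (2796 - 442)/(3706 - 290) = 2354/3416 = 2354*(1/3416) = 1177/1708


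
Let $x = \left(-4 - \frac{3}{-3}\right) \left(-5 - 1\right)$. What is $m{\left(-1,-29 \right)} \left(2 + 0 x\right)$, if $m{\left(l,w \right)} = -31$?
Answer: $-62$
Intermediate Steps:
$x = 18$ ($x = \left(-4 - -1\right) \left(-6\right) = \left(-4 + 1\right) \left(-6\right) = \left(-3\right) \left(-6\right) = 18$)
$m{\left(-1,-29 \right)} \left(2 + 0 x\right) = - 31 \left(2 + 0 \cdot 18\right) = - 31 \left(2 + 0\right) = \left(-31\right) 2 = -62$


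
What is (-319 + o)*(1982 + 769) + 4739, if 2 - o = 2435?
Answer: -7566013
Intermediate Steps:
o = -2433 (o = 2 - 1*2435 = 2 - 2435 = -2433)
(-319 + o)*(1982 + 769) + 4739 = (-319 - 2433)*(1982 + 769) + 4739 = -2752*2751 + 4739 = -7570752 + 4739 = -7566013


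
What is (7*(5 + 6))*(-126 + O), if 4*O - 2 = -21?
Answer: -40271/4 ≈ -10068.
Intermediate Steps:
O = -19/4 (O = ½ + (¼)*(-21) = ½ - 21/4 = -19/4 ≈ -4.7500)
(7*(5 + 6))*(-126 + O) = (7*(5 + 6))*(-126 - 19/4) = (7*11)*(-523/4) = 77*(-523/4) = -40271/4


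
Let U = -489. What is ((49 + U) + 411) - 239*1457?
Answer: -348252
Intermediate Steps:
((49 + U) + 411) - 239*1457 = ((49 - 489) + 411) - 239*1457 = (-440 + 411) - 348223 = -29 - 348223 = -348252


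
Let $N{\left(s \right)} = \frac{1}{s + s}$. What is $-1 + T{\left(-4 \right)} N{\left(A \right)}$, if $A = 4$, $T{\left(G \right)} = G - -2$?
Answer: $- \frac{5}{4} \approx -1.25$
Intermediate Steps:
$T{\left(G \right)} = 2 + G$ ($T{\left(G \right)} = G + 2 = 2 + G$)
$N{\left(s \right)} = \frac{1}{2 s}$
$-1 + T{\left(-4 \right)} N{\left(A \right)} = -1 + \left(2 - 4\right) \frac{1}{2 \cdot 4} = -1 - 2 \cdot \frac{1}{2} \cdot \frac{1}{4} = -1 - \frac{1}{4} = - \frac{5}{4}$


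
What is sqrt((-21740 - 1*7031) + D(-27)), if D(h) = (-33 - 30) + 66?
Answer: 4*I*sqrt(1798) ≈ 169.61*I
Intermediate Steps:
D(h) = 3 (D(h) = -63 + 66 = 3)
sqrt((-21740 - 1*7031) + D(-27)) = sqrt((-21740 - 1*7031) + 3) = sqrt((-21740 - 7031) + 3) = sqrt(-28771 + 3) = sqrt(-28768) = 4*I*sqrt(1798)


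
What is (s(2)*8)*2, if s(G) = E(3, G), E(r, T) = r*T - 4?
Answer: 32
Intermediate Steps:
E(r, T) = -4 + T*r (E(r, T) = T*r - 4 = -4 + T*r)
s(G) = -4 + 3*G (s(G) = -4 + G*3 = -4 + 3*G)
(s(2)*8)*2 = ((-4 + 3*2)*8)*2 = ((-4 + 6)*8)*2 = (2*8)*2 = 16*2 = 32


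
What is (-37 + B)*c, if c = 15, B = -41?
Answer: -1170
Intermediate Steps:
(-37 + B)*c = (-37 - 41)*15 = -78*15 = -1170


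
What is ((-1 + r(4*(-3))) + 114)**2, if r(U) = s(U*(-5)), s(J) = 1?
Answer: 12996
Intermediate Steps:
r(U) = 1
((-1 + r(4*(-3))) + 114)**2 = ((-1 + 1) + 114)**2 = (0 + 114)**2 = 114**2 = 12996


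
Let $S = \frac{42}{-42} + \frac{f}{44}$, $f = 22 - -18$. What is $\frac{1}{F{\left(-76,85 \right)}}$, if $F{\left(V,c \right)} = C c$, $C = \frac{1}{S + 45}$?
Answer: $\frac{494}{935} \approx 0.52834$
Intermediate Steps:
$f = 40$ ($f = 22 + 18 = 40$)
$S = - \frac{1}{11}$ ($S = \frac{42}{-42} + \frac{40}{44} = 42 \left(- \frac{1}{42}\right) + 40 \cdot \frac{1}{44} = -1 + \frac{10}{11} = - \frac{1}{11} \approx -0.090909$)
$C = \frac{11}{494}$ ($C = \frac{1}{- \frac{1}{11} + 45} = \frac{1}{\frac{494}{11}} = \frac{11}{494} \approx 0.022267$)
$F{\left(V,c \right)} = \frac{11 c}{494}$
$\frac{1}{F{\left(-76,85 \right)}} = \frac{1}{\frac{11}{494} \cdot 85} = \frac{1}{\frac{935}{494}} = \frac{494}{935}$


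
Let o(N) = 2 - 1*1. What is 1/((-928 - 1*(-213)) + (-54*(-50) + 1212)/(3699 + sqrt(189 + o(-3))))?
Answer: -9768453377/6974113069379 + 3912*sqrt(190)/6974113069379 ≈ -0.0014007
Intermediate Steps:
o(N) = 1 (o(N) = 2 - 1 = 1)
1/((-928 - 1*(-213)) + (-54*(-50) + 1212)/(3699 + sqrt(189 + o(-3)))) = 1/((-928 - 1*(-213)) + (-54*(-50) + 1212)/(3699 + sqrt(189 + 1))) = 1/((-928 + 213) + (2700 + 1212)/(3699 + sqrt(190))) = 1/(-715 + 3912/(3699 + sqrt(190)))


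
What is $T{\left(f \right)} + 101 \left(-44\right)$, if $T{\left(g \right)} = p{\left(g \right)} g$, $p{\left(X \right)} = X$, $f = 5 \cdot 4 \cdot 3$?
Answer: $-844$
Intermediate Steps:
$f = 60$ ($f = 20 \cdot 3 = 60$)
$T{\left(g \right)} = g^{2}$ ($T{\left(g \right)} = g g = g^{2}$)
$T{\left(f \right)} + 101 \left(-44\right) = 60^{2} + 101 \left(-44\right) = 3600 - 4444 = -844$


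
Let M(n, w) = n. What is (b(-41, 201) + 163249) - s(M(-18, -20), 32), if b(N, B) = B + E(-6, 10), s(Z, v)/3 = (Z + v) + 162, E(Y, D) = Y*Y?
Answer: 162958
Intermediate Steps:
E(Y, D) = Y²
s(Z, v) = 486 + 3*Z + 3*v (s(Z, v) = 3*((Z + v) + 162) = 3*(162 + Z + v) = 486 + 3*Z + 3*v)
b(N, B) = 36 + B (b(N, B) = B + (-6)² = B + 36 = 36 + B)
(b(-41, 201) + 163249) - s(M(-18, -20), 32) = ((36 + 201) + 163249) - (486 + 3*(-18) + 3*32) = (237 + 163249) - (486 - 54 + 96) = 163486 - 1*528 = 163486 - 528 = 162958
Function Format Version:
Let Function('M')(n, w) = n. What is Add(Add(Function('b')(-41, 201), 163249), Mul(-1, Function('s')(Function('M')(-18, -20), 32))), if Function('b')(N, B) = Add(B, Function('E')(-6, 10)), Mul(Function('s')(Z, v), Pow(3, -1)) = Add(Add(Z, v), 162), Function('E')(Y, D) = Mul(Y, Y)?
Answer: 162958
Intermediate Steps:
Function('E')(Y, D) = Pow(Y, 2)
Function('s')(Z, v) = Add(486, Mul(3, Z), Mul(3, v)) (Function('s')(Z, v) = Mul(3, Add(Add(Z, v), 162)) = Mul(3, Add(162, Z, v)) = Add(486, Mul(3, Z), Mul(3, v)))
Function('b')(N, B) = Add(36, B) (Function('b')(N, B) = Add(B, Pow(-6, 2)) = Add(B, 36) = Add(36, B))
Add(Add(Function('b')(-41, 201), 163249), Mul(-1, Function('s')(Function('M')(-18, -20), 32))) = Add(Add(Add(36, 201), 163249), Mul(-1, Add(486, Mul(3, -18), Mul(3, 32)))) = Add(Add(237, 163249), Mul(-1, Add(486, -54, 96))) = Add(163486, Mul(-1, 528)) = Add(163486, -528) = 162958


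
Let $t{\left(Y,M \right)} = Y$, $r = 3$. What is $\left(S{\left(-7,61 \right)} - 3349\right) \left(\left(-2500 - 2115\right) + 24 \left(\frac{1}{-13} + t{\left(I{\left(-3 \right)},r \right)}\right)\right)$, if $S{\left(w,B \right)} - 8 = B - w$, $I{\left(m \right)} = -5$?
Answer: $\frac{201548067}{13} \approx 1.5504 \cdot 10^{7}$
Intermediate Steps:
$S{\left(w,B \right)} = 8 + B - w$ ($S{\left(w,B \right)} = 8 + \left(B - w\right) = 8 + B - w$)
$\left(S{\left(-7,61 \right)} - 3349\right) \left(\left(-2500 - 2115\right) + 24 \left(\frac{1}{-13} + t{\left(I{\left(-3 \right)},r \right)}\right)\right) = \left(\left(8 + 61 - -7\right) - 3349\right) \left(\left(-2500 - 2115\right) + 24 \left(\frac{1}{-13} - 5\right)\right) = \left(\left(8 + 61 + 7\right) - 3349\right) \left(-4615 + 24 \left(- \frac{1}{13} - 5\right)\right) = \left(76 - 3349\right) \left(-4615 + 24 \left(- \frac{66}{13}\right)\right) = - 3273 \left(-4615 - \frac{1584}{13}\right) = \left(-3273\right) \left(- \frac{61579}{13}\right) = \frac{201548067}{13}$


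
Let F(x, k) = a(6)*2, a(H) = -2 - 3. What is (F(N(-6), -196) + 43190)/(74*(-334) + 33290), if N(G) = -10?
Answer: 21590/4287 ≈ 5.0362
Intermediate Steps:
a(H) = -5
F(x, k) = -10 (F(x, k) = -5*2 = -10)
(F(N(-6), -196) + 43190)/(74*(-334) + 33290) = (-10 + 43190)/(74*(-334) + 33290) = 43180/(-24716 + 33290) = 43180/8574 = 43180*(1/8574) = 21590/4287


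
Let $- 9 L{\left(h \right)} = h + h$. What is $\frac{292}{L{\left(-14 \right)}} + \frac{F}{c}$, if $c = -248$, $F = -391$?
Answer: $\frac{165673}{1736} \approx 95.434$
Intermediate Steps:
$L{\left(h \right)} = - \frac{2 h}{9}$ ($L{\left(h \right)} = - \frac{h + h}{9} = - \frac{2 h}{9}$)
$\frac{292}{L{\left(-14 \right)}} + \frac{F}{c} = \frac{292}{\left(- \frac{2}{9}\right) \left(-14\right)} - \frac{391}{-248} = \frac{292}{\frac{28}{9}} - - \frac{391}{248} = 292 \cdot \frac{9}{28} + \frac{391}{248} = \frac{657}{7} + \frac{391}{248} = \frac{165673}{1736}$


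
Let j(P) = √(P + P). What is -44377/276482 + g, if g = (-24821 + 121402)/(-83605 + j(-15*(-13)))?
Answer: -508536557549161/386510535351214 - 96581*√390/6989795635 ≈ -1.3160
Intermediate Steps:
j(P) = √2*√P (j(P) = √(2*P) = √2*√P)
g = 96581/(-83605 + √390) (g = (-24821 + 121402)/(-83605 + √2*√(-15*(-13))) = 96581/(-83605 + √2*√195) = 96581/(-83605 + √390) ≈ -1.1555)
-44377/276482 + g = -44377/276482 + (-1614930901/1397959127 - 96581*√390/6989795635) = -508536557549161/386510535351214 - 96581*√390/6989795635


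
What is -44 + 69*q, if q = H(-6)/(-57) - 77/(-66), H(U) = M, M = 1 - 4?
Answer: 1525/38 ≈ 40.132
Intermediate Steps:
M = -3
H(U) = -3
q = 139/114 (q = -3/(-57) - 77/(-66) = -3*(-1/57) - 77*(-1/66) = 1/19 + 7/6 = 139/114 ≈ 1.2193)
-44 + 69*q = -44 + 69*(139/114) = -44 + 3197/38 = 1525/38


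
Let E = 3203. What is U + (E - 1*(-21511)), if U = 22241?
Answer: 46955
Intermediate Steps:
U + (E - 1*(-21511)) = 22241 + (3203 - 1*(-21511)) = 22241 + (3203 + 21511) = 22241 + 24714 = 46955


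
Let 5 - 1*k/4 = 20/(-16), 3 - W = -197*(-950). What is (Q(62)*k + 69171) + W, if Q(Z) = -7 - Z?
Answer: -119701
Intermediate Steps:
W = -187147 (W = 3 - (-197)*(-950) = 3 - 1*187150 = 3 - 187150 = -187147)
k = 25 (k = 20 - 80/(-16) = 20 - 80*(-1)/16 = 20 - 4*(-5/4) = 20 + 5 = 25)
(Q(62)*k + 69171) + W = ((-7 - 1*62)*25 + 69171) - 187147 = ((-7 - 62)*25 + 69171) - 187147 = (-69*25 + 69171) - 187147 = (-1725 + 69171) - 187147 = 67446 - 187147 = -119701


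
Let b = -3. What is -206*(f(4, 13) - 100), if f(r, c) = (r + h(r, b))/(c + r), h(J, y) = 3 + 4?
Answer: 347934/17 ≈ 20467.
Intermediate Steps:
h(J, y) = 7
f(r, c) = (7 + r)/(c + r) (f(r, c) = (r + 7)/(c + r) = (7 + r)/(c + r))
-206*(f(4, 13) - 100) = -206*((7 + 4)/(13 + 4) - 100) = -206*(11/17 - 100) = -206*(-1689/17) = 347934/17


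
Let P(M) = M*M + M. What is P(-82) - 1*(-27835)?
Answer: 34477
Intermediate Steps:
P(M) = M + M² (P(M) = M² + M = M + M²)
P(-82) - 1*(-27835) = -82*(1 - 82) - 1*(-27835) = -82*(-81) + 27835 = 6642 + 27835 = 34477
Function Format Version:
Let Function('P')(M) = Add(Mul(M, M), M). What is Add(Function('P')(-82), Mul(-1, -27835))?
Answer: 34477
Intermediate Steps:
Function('P')(M) = Add(M, Pow(M, 2)) (Function('P')(M) = Add(Pow(M, 2), M) = Add(M, Pow(M, 2)))
Add(Function('P')(-82), Mul(-1, -27835)) = Add(Mul(-82, Add(1, -82)), Mul(-1, -27835)) = Add(Mul(-82, -81), 27835) = Add(6642, 27835) = 34477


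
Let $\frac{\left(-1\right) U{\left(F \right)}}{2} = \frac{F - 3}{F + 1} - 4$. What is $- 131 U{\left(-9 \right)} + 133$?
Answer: $-522$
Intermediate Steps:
$U{\left(F \right)} = 8 - \frac{2 \left(-3 + F\right)}{1 + F}$ ($U{\left(F \right)} = - 2 \left(\frac{F - 3}{F + 1} - 4\right) = - 2 \left(\frac{-3 + F}{1 + F} - 4\right) = - 2 \left(-4 + \frac{-3 + F}{1 + F}\right) = 8 - \frac{2 \left(-3 + F\right)}{1 + F}$)
$- 131 U{\left(-9 \right)} + 133 = - 131 \frac{2 \left(7 + 3 \left(-9\right)\right)}{1 - 9} + 133 = - 131 \frac{2 \left(7 - 27\right)}{-8} + 133 = - 131 \cdot 2 \left(- \frac{1}{8}\right) \left(-20\right) + 133 = \left(-131\right) 5 + 133 = -655 + 133 = -522$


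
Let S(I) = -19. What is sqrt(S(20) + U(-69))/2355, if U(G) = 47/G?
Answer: I*sqrt(93702)/162495 ≈ 0.0018838*I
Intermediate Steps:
sqrt(S(20) + U(-69))/2355 = sqrt(-19 + 47/(-69))/2355 = sqrt(-19 + 47*(-1/69))*(1/2355) = sqrt(-19 - 47/69)*(1/2355) = sqrt(-1358/69)*(1/2355) = (I*sqrt(93702)/69)*(1/2355) = I*sqrt(93702)/162495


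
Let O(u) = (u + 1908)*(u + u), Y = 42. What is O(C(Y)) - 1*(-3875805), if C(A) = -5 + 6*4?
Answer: 3949031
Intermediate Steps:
C(A) = 19 (C(A) = -5 + 24 = 19)
O(u) = 2*u*(1908 + u) (O(u) = (1908 + u)*(2*u) = 2*u*(1908 + u))
O(C(Y)) - 1*(-3875805) = 2*19*(1908 + 19) - 1*(-3875805) = 2*19*1927 + 3875805 = 73226 + 3875805 = 3949031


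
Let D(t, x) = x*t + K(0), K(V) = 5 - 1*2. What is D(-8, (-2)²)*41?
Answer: -1189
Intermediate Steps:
K(V) = 3 (K(V) = 5 - 2 = 3)
D(t, x) = 3 + t*x (D(t, x) = x*t + 3 = t*x + 3 = 3 + t*x)
D(-8, (-2)²)*41 = (3 - 8*(-2)²)*41 = (3 - 8*4)*41 = (3 - 32)*41 = -29*41 = -1189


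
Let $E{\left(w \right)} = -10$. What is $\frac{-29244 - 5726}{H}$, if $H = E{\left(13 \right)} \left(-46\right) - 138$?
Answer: $- \frac{17485}{161} \approx -108.6$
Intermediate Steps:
$H = 322$ ($H = \left(-10\right) \left(-46\right) - 138 = 460 - 138 = 322$)
$\frac{-29244 - 5726}{H} = \frac{-29244 - 5726}{322} = \left(-34970\right) \frac{1}{322} = - \frac{17485}{161}$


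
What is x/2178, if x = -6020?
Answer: -3010/1089 ≈ -2.7640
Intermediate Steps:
x/2178 = -6020/2178 = -6020*1/2178 = -3010/1089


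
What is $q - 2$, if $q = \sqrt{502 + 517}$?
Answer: $-2 + \sqrt{1019} \approx 29.922$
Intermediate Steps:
$q = \sqrt{1019} \approx 31.922$
$q - 2 = \sqrt{1019} - 2 = -2 + \sqrt{1019}$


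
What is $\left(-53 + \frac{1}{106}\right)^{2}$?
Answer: $\frac{31550689}{11236} \approx 2808.0$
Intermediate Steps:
$\left(-53 + \frac{1}{106}\right)^{2} = \left(- \frac{5617}{106}\right)^{2} = \frac{31550689}{11236}$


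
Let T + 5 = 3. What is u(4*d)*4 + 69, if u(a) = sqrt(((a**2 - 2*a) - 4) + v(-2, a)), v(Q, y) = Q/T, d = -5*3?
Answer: 69 + 12*sqrt(413) ≈ 312.87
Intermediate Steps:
T = -2 (T = -5 + 3 = -2)
d = -15
v(Q, y) = -Q/2 (v(Q, y) = Q/(-2) = Q*(-1/2) = -Q/2)
u(a) = sqrt(-3 + a**2 - 2*a) (u(a) = sqrt(((a**2 - 2*a) - 4) - 1/2*(-2)) = sqrt((-4 + a**2 - 2*a) + 1) = sqrt(-3 + a**2 - 2*a))
u(4*d)*4 + 69 = sqrt(-3 + (4*(-15))**2 - 8*(-15))*4 + 69 = sqrt(-3 + (-60)**2 - 2*(-60))*4 + 69 = sqrt(-3 + 3600 + 120)*4 + 69 = sqrt(3717)*4 + 69 = (3*sqrt(413))*4 + 69 = 12*sqrt(413) + 69 = 69 + 12*sqrt(413)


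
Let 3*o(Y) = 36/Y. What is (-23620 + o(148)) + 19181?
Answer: -164240/37 ≈ -4438.9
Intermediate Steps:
o(Y) = 12/Y (o(Y) = (36/Y)/3 = 12/Y)
(-23620 + o(148)) + 19181 = (-23620 + 12/148) + 19181 = (-23620 + 12*(1/148)) + 19181 = (-23620 + 3/37) + 19181 = -873937/37 + 19181 = -164240/37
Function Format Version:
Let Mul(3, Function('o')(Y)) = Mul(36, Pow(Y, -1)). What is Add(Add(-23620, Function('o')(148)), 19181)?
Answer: Rational(-164240, 37) ≈ -4438.9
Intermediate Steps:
Function('o')(Y) = Mul(12, Pow(Y, -1)) (Function('o')(Y) = Mul(Rational(1, 3), Mul(36, Pow(Y, -1))) = Mul(12, Pow(Y, -1)))
Add(Add(-23620, Function('o')(148)), 19181) = Add(Add(-23620, Mul(12, Pow(148, -1))), 19181) = Add(Add(-23620, Mul(12, Rational(1, 148))), 19181) = Add(Add(-23620, Rational(3, 37)), 19181) = Add(Rational(-873937, 37), 19181) = Rational(-164240, 37)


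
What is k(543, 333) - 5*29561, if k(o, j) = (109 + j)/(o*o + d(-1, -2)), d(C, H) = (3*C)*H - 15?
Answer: -1676108683/11340 ≈ -1.4781e+5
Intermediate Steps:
d(C, H) = -15 + 3*C*H (d(C, H) = 3*C*H - 15 = -15 + 3*C*H)
k(o, j) = (109 + j)/(-9 + o²) (k(o, j) = (109 + j)/(o*o + (-15 + 3*(-1)*(-2))) = (109 + j)/(o² + (-15 + 6)) = (109 + j)/(o² - 9) = (109 + j)/(-9 + o²))
k(543, 333) - 5*29561 = (109 + 333)/(-9 + 543²) - 5*29561 = 442/(-9 + 294849) - 1*147805 = 442/294840 - 147805 = (1/294840)*442 - 147805 = 17/11340 - 147805 = -1676108683/11340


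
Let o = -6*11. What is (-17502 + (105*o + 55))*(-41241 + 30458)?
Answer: 262857191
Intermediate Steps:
o = -66
(-17502 + (105*o + 55))*(-41241 + 30458) = (-17502 + (105*(-66) + 55))*(-41241 + 30458) = (-17502 + (-6930 + 55))*(-10783) = (-17502 - 6875)*(-10783) = -24377*(-10783) = 262857191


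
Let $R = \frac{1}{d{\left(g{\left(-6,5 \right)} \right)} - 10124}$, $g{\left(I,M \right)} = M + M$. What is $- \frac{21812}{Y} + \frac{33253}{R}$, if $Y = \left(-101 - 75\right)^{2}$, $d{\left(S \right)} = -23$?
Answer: $- \frac{2612966476557}{7744} \approx -3.3742 \cdot 10^{8}$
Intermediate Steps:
$g{\left(I,M \right)} = 2 M$
$R = - \frac{1}{10147}$ ($R = \frac{1}{-23 - 10124} = \frac{1}{-10147} = - \frac{1}{10147} \approx -9.8551 \cdot 10^{-5}$)
$Y = 30976$ ($Y = \left(-176\right)^{2} = 30976$)
$- \frac{21812}{Y} + \frac{33253}{R} = - \frac{21812}{30976} + \frac{33253}{- \frac{1}{10147}} = \left(-21812\right) \frac{1}{30976} + 33253 \left(-10147\right) = - \frac{5453}{7744} - 337418191 = - \frac{2612966476557}{7744}$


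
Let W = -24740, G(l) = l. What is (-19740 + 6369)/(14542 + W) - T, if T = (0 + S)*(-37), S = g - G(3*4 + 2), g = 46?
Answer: 12087803/10198 ≈ 1185.3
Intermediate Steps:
S = 32 (S = 46 - (3*4 + 2) = 46 - (12 + 2) = 46 - 1*14 = 46 - 14 = 32)
T = -1184 (T = (0 + 32)*(-37) = 32*(-37) = -1184)
(-19740 + 6369)/(14542 + W) - T = (-19740 + 6369)/(14542 - 24740) - 1*(-1184) = -13371/(-10198) + 1184 = -13371*(-1/10198) + 1184 = 13371/10198 + 1184 = 12087803/10198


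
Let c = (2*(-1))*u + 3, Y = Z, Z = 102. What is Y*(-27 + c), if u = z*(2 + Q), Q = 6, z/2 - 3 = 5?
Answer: -28560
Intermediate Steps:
z = 16 (z = 6 + 2*5 = 6 + 10 = 16)
Y = 102
u = 128 (u = 16*(2 + 6) = 16*8 = 128)
c = -253 (c = (2*(-1))*128 + 3 = -2*128 + 3 = -256 + 3 = -253)
Y*(-27 + c) = 102*(-27 - 253) = 102*(-280) = -28560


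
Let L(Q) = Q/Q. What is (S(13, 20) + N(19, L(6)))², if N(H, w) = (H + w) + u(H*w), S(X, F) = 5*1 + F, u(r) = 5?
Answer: 2500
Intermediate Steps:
S(X, F) = 5 + F
L(Q) = 1
N(H, w) = 5 + H + w (N(H, w) = (H + w) + 5 = 5 + H + w)
(S(13, 20) + N(19, L(6)))² = ((5 + 20) + (5 + 19 + 1))² = (25 + 25)² = 50² = 2500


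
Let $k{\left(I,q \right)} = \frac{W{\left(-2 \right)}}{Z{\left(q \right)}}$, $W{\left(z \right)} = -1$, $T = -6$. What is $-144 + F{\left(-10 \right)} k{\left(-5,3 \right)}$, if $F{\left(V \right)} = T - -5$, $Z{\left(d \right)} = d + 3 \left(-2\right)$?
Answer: $- \frac{433}{3} \approx -144.33$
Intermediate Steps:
$Z{\left(d \right)} = -6 + d$ ($Z{\left(d \right)} = d - 6 = -6 + d$)
$k{\left(I,q \right)} = - \frac{1}{-6 + q}$
$F{\left(V \right)} = -1$ ($F{\left(V \right)} = -6 - -5 = -6 + 5 = -1$)
$-144 + F{\left(-10 \right)} k{\left(-5,3 \right)} = -144 - - \frac{1}{-6 + 3} = -144 - - \frac{1}{-3} = -144 - \left(-1\right) \left(- \frac{1}{3}\right) = -144 - \frac{1}{3} = - \frac{433}{3}$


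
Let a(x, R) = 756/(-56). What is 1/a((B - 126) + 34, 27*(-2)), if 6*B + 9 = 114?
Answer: -2/27 ≈ -0.074074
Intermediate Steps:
B = 35/2 (B = -3/2 + (1/6)*114 = -3/2 + 19 = 35/2 ≈ 17.500)
a(x, R) = -27/2 (a(x, R) = 756*(-1/56) = -27/2)
1/a((B - 126) + 34, 27*(-2)) = 1/(-27/2) = -2/27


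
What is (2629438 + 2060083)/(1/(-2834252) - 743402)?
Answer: -13291284273292/2106988605305 ≈ -6.3082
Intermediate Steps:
(2629438 + 2060083)/(1/(-2834252) - 743402) = 4689521/(-1/2834252 - 743402) = 4689521/(-2106988605305/2834252) = 4689521*(-2834252/2106988605305) = -13291284273292/2106988605305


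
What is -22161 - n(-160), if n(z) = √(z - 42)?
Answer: -22161 - I*√202 ≈ -22161.0 - 14.213*I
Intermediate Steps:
n(z) = √(-42 + z)
-22161 - n(-160) = -22161 - √(-42 - 160) = -22161 - √(-202) = -22161 - I*√202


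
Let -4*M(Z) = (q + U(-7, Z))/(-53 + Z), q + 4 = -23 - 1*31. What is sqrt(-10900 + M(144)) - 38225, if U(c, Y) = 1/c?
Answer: -38225 + I*sqrt(361046309)/182 ≈ -38225.0 + 104.4*I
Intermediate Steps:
q = -58 (q = -4 + (-23 - 1*31) = -4 + (-23 - 31) = -4 - 54 = -58)
M(Z) = 407/(28*(-53 + Z)) (M(Z) = -(-58 + 1/(-7))/(4*(-53 + Z)) = -(-58 - 1/7)/(4*(-53 + Z)) = -(-407)/(28*(-53 + Z)) = 407/(28*(-53 + Z)))
sqrt(-10900 + M(144)) - 38225 = sqrt(-10900 + 407/(28*(-53 + 144))) - 38225 = sqrt(-10900 + (407/28)/91) - 38225 = sqrt(-10900 + (407/28)*(1/91)) - 38225 = sqrt(-10900 + 407/2548) - 38225 = sqrt(-27772793/2548) - 38225 = I*sqrt(361046309)/182 - 38225 = -38225 + I*sqrt(361046309)/182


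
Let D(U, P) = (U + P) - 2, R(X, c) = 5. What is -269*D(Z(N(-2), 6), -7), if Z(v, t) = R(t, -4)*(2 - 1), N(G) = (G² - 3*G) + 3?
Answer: 1076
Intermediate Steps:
N(G) = 3 + G² - 3*G
Z(v, t) = 5 (Z(v, t) = 5*(2 - 1) = 5*1 = 5)
D(U, P) = -2 + P + U (D(U, P) = (P + U) - 2 = -2 + P + U)
-269*D(Z(N(-2), 6), -7) = -269*(-2 - 7 + 5) = -269*(-4) = 1076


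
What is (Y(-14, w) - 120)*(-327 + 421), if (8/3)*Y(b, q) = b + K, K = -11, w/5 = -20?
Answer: -48645/4 ≈ -12161.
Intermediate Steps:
w = -100 (w = 5*(-20) = -100)
Y(b, q) = -33/8 + 3*b/8 (Y(b, q) = 3*(b - 11)/8 = 3*(-11 + b)/8 = -33/8 + 3*b/8)
(Y(-14, w) - 120)*(-327 + 421) = ((-33/8 + (3/8)*(-14)) - 120)*(-327 + 421) = ((-33/8 - 21/4) - 120)*94 = (-75/8 - 120)*94 = -1035/8*94 = -48645/4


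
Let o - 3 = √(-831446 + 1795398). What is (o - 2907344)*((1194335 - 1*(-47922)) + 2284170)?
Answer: -10252525800607 + 14105708*√60247 ≈ -1.0249e+13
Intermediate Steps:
o = 3 + 4*√60247 (o = 3 + √(-831446 + 1795398) = 3 + √963952 = 3 + 4*√60247 ≈ 984.81)
(o - 2907344)*((1194335 - 1*(-47922)) + 2284170) = ((3 + 4*√60247) - 2907344)*((1194335 - 1*(-47922)) + 2284170) = (-2907341 + 4*√60247)*((1194335 + 47922) + 2284170) = (-2907341 + 4*√60247)*(1242257 + 2284170) = (-2907341 + 4*√60247)*3526427 = -10252525800607 + 14105708*√60247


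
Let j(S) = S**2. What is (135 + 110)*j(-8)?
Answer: 15680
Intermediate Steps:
(135 + 110)*j(-8) = (135 + 110)*(-8)**2 = 245*64 = 15680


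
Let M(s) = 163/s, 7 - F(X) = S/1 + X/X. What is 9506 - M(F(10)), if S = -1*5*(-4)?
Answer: 133247/14 ≈ 9517.6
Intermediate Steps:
S = 20 (S = -5*(-4) = 20)
F(X) = -14 (F(X) = 7 - (20/1 + X/X) = 7 - (20*1 + 1) = 7 - (20 + 1) = 7 - 1*21 = 7 - 21 = -14)
9506 - M(F(10)) = 9506 - 163/(-14) = 9506 - 163*(-1)/14 = 9506 - 1*(-163/14) = 9506 + 163/14 = 133247/14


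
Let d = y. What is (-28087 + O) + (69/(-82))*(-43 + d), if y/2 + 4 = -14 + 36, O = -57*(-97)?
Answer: -1849273/82 ≈ -22552.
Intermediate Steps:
O = 5529
y = 36 (y = -8 + 2*(-14 + 36) = -8 + 2*22 = -8 + 44 = 36)
d = 36
(-28087 + O) + (69/(-82))*(-43 + d) = (-28087 + 5529) + (69/(-82))*(-43 + 36) = -22558 + (69*(-1/82))*(-7) = -22558 - 69/82*(-7) = -22558 + 483/82 = -1849273/82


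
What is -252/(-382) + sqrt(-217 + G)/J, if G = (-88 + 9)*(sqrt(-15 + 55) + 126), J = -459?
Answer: 126/191 - sqrt(-10171 - 158*sqrt(10))/459 ≈ 0.65969 - 0.22505*I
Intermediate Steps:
G = -9954 - 158*sqrt(10) (G = -79*(sqrt(40) + 126) = -79*(2*sqrt(10) + 126) = -79*(126 + 2*sqrt(10)) = -9954 - 158*sqrt(10) ≈ -10454.)
-252/(-382) + sqrt(-217 + G)/J = -252/(-382) + sqrt(-217 + (-9954 - 158*sqrt(10)))/(-459) = -252*(-1/382) + sqrt(-10171 - 158*sqrt(10))*(-1/459) = 126/191 - sqrt(-10171 - 158*sqrt(10))/459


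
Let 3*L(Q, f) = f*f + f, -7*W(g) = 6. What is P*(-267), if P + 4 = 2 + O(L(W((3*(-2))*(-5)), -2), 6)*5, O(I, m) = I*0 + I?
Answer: -356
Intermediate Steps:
W(g) = -6/7 (W(g) = -⅐*6 = -6/7)
L(Q, f) = f/3 + f²/3 (L(Q, f) = (f*f + f)/3 = (f² + f)/3 = (f + f²)/3 = f/3 + f²/3)
O(I, m) = I (O(I, m) = 0 + I = I)
P = 4/3 (P = -4 + (2 + ((⅓)*(-2)*(1 - 2))*5) = -4 + (2 + ((⅓)*(-2)*(-1))*5) = -4 + (2 + (⅔)*5) = -4 + (2 + 10/3) = -4 + 16/3 = 4/3 ≈ 1.3333)
P*(-267) = (4/3)*(-267) = -356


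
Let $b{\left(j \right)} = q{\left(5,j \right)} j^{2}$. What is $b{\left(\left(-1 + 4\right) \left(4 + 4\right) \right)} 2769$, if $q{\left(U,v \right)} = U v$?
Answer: $191393280$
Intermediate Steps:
$b{\left(j \right)} = 5 j^{3}$ ($b{\left(j \right)} = 5 j j^{2} = 5 j^{3}$)
$b{\left(\left(-1 + 4\right) \left(4 + 4\right) \right)} 2769 = 5 \left(\left(-1 + 4\right) \left(4 + 4\right)\right)^{3} \cdot 2769 = 5 \left(3 \cdot 8\right)^{3} \cdot 2769 = 5 \cdot 24^{3} \cdot 2769 = 5 \cdot 13824 \cdot 2769 = 69120 \cdot 2769 = 191393280$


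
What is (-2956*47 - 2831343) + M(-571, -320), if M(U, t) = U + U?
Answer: -2971417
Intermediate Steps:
M(U, t) = 2*U
(-2956*47 - 2831343) + M(-571, -320) = (-2956*47 - 2831343) + 2*(-571) = (-138932 - 2831343) - 1142 = -2970275 - 1142 = -2971417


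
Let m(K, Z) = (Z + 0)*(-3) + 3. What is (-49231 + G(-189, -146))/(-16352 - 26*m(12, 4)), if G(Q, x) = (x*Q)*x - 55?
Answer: 2039005/8059 ≈ 253.01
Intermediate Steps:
m(K, Z) = 3 - 3*Z (m(K, Z) = Z*(-3) + 3 = -3*Z + 3 = 3 - 3*Z)
G(Q, x) = -55 + Q*x**2 (G(Q, x) = (Q*x)*x - 55 = Q*x**2 - 55 = -55 + Q*x**2)
(-49231 + G(-189, -146))/(-16352 - 26*m(12, 4)) = (-49231 + (-55 - 189*(-146)**2))/(-16352 - 26*(3 - 3*4)) = (-49231 + (-55 - 189*21316))/(-16352 - 26*(3 - 12)) = (-49231 + (-55 - 4028724))/(-16352 - 26*(-9)) = (-49231 - 4028779)/(-16352 + 234) = -4078010/(-16118) = -4078010*(-1/16118) = 2039005/8059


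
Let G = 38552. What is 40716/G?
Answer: 10179/9638 ≈ 1.0561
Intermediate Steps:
40716/G = 40716/38552 = 40716*(1/38552) = 10179/9638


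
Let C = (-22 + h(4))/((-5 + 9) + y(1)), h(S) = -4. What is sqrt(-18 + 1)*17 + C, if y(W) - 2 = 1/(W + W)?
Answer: -4 + 17*I*sqrt(17) ≈ -4.0 + 70.093*I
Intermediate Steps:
y(W) = 2 + 1/(2*W) (y(W) = 2 + 1/(W + W) = 2 + 1/(2*W))
C = -4 (C = (-22 - 4)/((-5 + 9) + (2 + (1/2)/1)) = -26/(4 + (2 + (1/2)*1)) = -26/(4 + (2 + 1/2)) = -26/(4 + 5/2) = -26/13/2 = -26*2/13 = -4)
sqrt(-18 + 1)*17 + C = sqrt(-18 + 1)*17 - 4 = sqrt(-17)*17 - 4 = (I*sqrt(17))*17 - 4 = 17*I*sqrt(17) - 4 = -4 + 17*I*sqrt(17)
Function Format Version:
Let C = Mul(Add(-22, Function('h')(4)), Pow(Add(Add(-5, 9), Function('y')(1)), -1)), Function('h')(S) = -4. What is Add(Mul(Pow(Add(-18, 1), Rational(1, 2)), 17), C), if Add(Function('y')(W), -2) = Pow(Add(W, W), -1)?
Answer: Add(-4, Mul(17, I, Pow(17, Rational(1, 2)))) ≈ Add(-4.0000, Mul(70.093, I))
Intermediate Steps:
Function('y')(W) = Add(2, Mul(Rational(1, 2), Pow(W, -1))) (Function('y')(W) = Add(2, Pow(Add(W, W), -1)) = Add(2, Pow(Mul(2, W), -1)) = Add(2, Mul(Rational(1, 2), Pow(W, -1))))
C = -4 (C = Mul(Add(-22, -4), Pow(Add(Add(-5, 9), Add(2, Mul(Rational(1, 2), Pow(1, -1)))), -1)) = Mul(-26, Pow(Add(4, Add(2, Mul(Rational(1, 2), 1))), -1)) = Mul(-26, Pow(Add(4, Add(2, Rational(1, 2))), -1)) = Mul(-26, Pow(Add(4, Rational(5, 2)), -1)) = Mul(-26, Pow(Rational(13, 2), -1)) = Mul(-26, Rational(2, 13)) = -4)
Add(Mul(Pow(Add(-18, 1), Rational(1, 2)), 17), C) = Add(Mul(Pow(Add(-18, 1), Rational(1, 2)), 17), -4) = Add(Mul(Pow(-17, Rational(1, 2)), 17), -4) = Add(Mul(Mul(I, Pow(17, Rational(1, 2))), 17), -4) = Add(Mul(17, I, Pow(17, Rational(1, 2))), -4) = Add(-4, Mul(17, I, Pow(17, Rational(1, 2))))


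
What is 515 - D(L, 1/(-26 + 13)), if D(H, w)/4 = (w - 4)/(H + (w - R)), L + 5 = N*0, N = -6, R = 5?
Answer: 67253/131 ≈ 513.38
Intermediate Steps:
L = -5 (L = -5 - 6*0 = -5 + 0 = -5)
D(H, w) = 4*(-4 + w)/(-5 + H + w) (D(H, w) = 4*((w - 4)/(H + (w - 1*5))) = 4*((-4 + w)/(H + (w - 5))) = 4*((-4 + w)/(H + (-5 + w))) = 4*((-4 + w)/(-5 + H + w)) = 4*(-4 + w)/(-5 + H + w))
515 - D(L, 1/(-26 + 13)) = 515 - 4*(-4 + 1/(-26 + 13))/(-5 - 5 + 1/(-26 + 13)) = 515 - 4*(-4 + 1/(-13))/(-5 - 5 + 1/(-13)) = 515 - 4*(-4 - 1/13)/(-5 - 5 - 1/13) = 515 - 4*(-53)/((-131/13)*13) = 515 - 4*(-13)*(-53)/(131*13) = 515 - 1*212/131 = 515 - 212/131 = 67253/131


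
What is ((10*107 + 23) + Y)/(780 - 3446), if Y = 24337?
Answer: -12715/1333 ≈ -9.5386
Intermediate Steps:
((10*107 + 23) + Y)/(780 - 3446) = ((10*107 + 23) + 24337)/(780 - 3446) = ((1070 + 23) + 24337)/(-2666) = (1093 + 24337)*(-1/2666) = 25430*(-1/2666) = -12715/1333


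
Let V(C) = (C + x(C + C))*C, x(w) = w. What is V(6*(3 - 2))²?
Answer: 11664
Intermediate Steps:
V(C) = 3*C² (V(C) = (C + (C + C))*C = (C + 2*C)*C = (3*C)*C = 3*C²)
V(6*(3 - 2))² = (3*(6*(3 - 2))²)² = (3*(6*1)²)² = (3*6²)² = (3*36)² = 108² = 11664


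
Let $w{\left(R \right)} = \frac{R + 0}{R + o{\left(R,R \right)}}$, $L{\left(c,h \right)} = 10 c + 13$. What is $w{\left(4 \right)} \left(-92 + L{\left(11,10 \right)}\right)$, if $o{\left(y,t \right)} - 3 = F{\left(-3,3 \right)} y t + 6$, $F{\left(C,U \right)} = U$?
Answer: $\frac{124}{61} \approx 2.0328$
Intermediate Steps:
$o{\left(y,t \right)} = 9 + 3 t y$ ($o{\left(y,t \right)} = 3 + \left(3 y t + 6\right) = 3 + \left(3 t y + 6\right) = 3 + \left(6 + 3 t y\right) = 9 + 3 t y$)
$L{\left(c,h \right)} = 13 + 10 c$
$w{\left(R \right)} = \frac{R}{9 + R + 3 R^{2}}$ ($w{\left(R \right)} = \frac{R + 0}{R + \left(9 + 3 R R\right)} = \frac{R}{R + \left(9 + 3 R^{2}\right)} = \frac{R}{9 + R + 3 R^{2}}$)
$w{\left(4 \right)} \left(-92 + L{\left(11,10 \right)}\right) = \frac{4}{9 + 4 + 3 \cdot 4^{2}} \left(-92 + \left(13 + 10 \cdot 11\right)\right) = \frac{4}{9 + 4 + 3 \cdot 16} \left(-92 + \left(13 + 110\right)\right) = \frac{4}{9 + 4 + 48} \left(-92 + 123\right) = \frac{4}{61} \cdot 31 = \frac{124}{61}$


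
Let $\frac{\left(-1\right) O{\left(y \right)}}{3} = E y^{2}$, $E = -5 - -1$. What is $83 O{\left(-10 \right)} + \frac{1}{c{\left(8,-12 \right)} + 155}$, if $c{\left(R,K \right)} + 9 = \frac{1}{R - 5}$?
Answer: $\frac{43724403}{439} \approx 99600.0$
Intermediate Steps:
$E = -4$ ($E = -5 + 1 = -4$)
$c{\left(R,K \right)} = -9 + \frac{1}{-5 + R}$ ($c{\left(R,K \right)} = -9 + \frac{1}{R - 5} = -9 + \frac{1}{-5 + R}$)
$O{\left(y \right)} = 12 y^{2}$ ($O{\left(y \right)} = - 3 \left(- 4 y^{2}\right) = 12 y^{2}$)
$83 O{\left(-10 \right)} + \frac{1}{c{\left(8,-12 \right)} + 155} = 83 \cdot 12 \left(-10\right)^{2} + \frac{1}{\frac{46 - 72}{-5 + 8} + 155} = 83 \cdot 12 \cdot 100 + \frac{1}{\frac{46 - 72}{3} + 155} = 83 \cdot 1200 + \frac{1}{\frac{1}{3} \left(-26\right) + 155} = 99600 + \frac{1}{- \frac{26}{3} + 155} = 99600 + \frac{1}{\frac{439}{3}} = 99600 + \frac{3}{439} = \frac{43724403}{439}$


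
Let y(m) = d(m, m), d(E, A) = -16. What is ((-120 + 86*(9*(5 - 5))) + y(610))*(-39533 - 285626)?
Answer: 44221624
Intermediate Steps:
y(m) = -16
((-120 + 86*(9*(5 - 5))) + y(610))*(-39533 - 285626) = ((-120 + 86*(9*(5 - 5))) - 16)*(-39533 - 285626) = ((-120 + 86*(9*0)) - 16)*(-325159) = ((-120 + 86*0) - 16)*(-325159) = ((-120 + 0) - 16)*(-325159) = (-120 - 16)*(-325159) = -136*(-325159) = 44221624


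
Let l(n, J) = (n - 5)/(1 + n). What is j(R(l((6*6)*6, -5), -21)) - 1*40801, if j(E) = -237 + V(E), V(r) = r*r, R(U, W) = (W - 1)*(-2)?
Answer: -39102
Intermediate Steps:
l(n, J) = (-5 + n)/(1 + n)
R(U, W) = 2 - 2*W (R(U, W) = (-1 + W)*(-2) = 2 - 2*W)
V(r) = r²
j(E) = -237 + E²
j(R(l((6*6)*6, -5), -21)) - 1*40801 = (-237 + (2 - 2*(-21))²) - 1*40801 = (-237 + (2 + 42)²) - 40801 = (-237 + 44²) - 40801 = (-237 + 1936) - 40801 = 1699 - 40801 = -39102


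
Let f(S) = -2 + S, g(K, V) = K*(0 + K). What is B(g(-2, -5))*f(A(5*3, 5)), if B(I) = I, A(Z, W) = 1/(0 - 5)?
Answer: -44/5 ≈ -8.8000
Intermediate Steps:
A(Z, W) = -1/5 (A(Z, W) = 1/(-5) = -1/5)
g(K, V) = K**2 (g(K, V) = K*K = K**2)
B(g(-2, -5))*f(A(5*3, 5)) = (-2)**2*(-2 - 1/5) = 4*(-11/5) = -44/5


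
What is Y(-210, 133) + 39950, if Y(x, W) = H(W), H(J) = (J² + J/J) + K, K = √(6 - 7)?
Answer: 57640 + I ≈ 57640.0 + 1.0*I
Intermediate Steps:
K = I (K = √(-1) = I ≈ 1.0*I)
H(J) = 1 + I + J² (H(J) = (J² + J/J) + I = (J² + 1) + I = (1 + J²) + I = 1 + I + J²)
Y(x, W) = 1 + I + W²
Y(-210, 133) + 39950 = (1 + I + 133²) + 39950 = (1 + I + 17689) + 39950 = (17690 + I) + 39950 = 57640 + I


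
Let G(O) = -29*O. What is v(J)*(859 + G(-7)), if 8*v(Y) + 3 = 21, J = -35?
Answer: 4779/2 ≈ 2389.5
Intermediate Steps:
v(Y) = 9/4 (v(Y) = -3/8 + (1/8)*21 = -3/8 + 21/8 = 9/4)
v(J)*(859 + G(-7)) = 9*(859 - 29*(-7))/4 = 9*(859 + 203)/4 = (9/4)*1062 = 4779/2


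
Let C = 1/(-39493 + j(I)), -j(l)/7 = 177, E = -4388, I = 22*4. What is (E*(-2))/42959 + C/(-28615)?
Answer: 601696077567/2945335196860 ≈ 0.20429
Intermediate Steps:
I = 88
j(l) = -1239 (j(l) = -7*177 = -1239)
C = -1/40732 (C = 1/(-39493 - 1239) = 1/(-40732) = -1/40732 ≈ -2.4551e-5)
(E*(-2))/42959 + C/(-28615) = -4388*(-2)/42959 - 1/40732/(-28615) = 8776*(1/42959) - 1/40732*(-1/28615) = 8776/42959 + 1/1165546180 = 601696077567/2945335196860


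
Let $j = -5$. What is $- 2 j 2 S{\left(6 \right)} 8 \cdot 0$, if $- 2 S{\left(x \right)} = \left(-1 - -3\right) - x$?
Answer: $0$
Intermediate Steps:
$S{\left(x \right)} = -1 + \frac{x}{2}$ ($S{\left(x \right)} = - \frac{\left(-1 - -3\right) - x}{2} = - \frac{\left(-1 + 3\right) - x}{2} = - \frac{2 - x}{2} = -1 + \frac{x}{2}$)
$- 2 j 2 S{\left(6 \right)} 8 \cdot 0 = - 2 \left(\left(-5\right) 2\right) \left(-1 + \frac{1}{2} \cdot 6\right) 8 \cdot 0 = \left(-2\right) \left(-10\right) \left(-1 + 3\right) 8 \cdot 0 = 20 \cdot 2 \cdot 8 \cdot 0 = 40 \cdot 8 \cdot 0 = 320 \cdot 0 = 0$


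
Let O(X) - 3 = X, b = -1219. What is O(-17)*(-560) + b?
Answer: 6621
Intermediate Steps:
O(X) = 3 + X
O(-17)*(-560) + b = (3 - 17)*(-560) - 1219 = -14*(-560) - 1219 = 7840 - 1219 = 6621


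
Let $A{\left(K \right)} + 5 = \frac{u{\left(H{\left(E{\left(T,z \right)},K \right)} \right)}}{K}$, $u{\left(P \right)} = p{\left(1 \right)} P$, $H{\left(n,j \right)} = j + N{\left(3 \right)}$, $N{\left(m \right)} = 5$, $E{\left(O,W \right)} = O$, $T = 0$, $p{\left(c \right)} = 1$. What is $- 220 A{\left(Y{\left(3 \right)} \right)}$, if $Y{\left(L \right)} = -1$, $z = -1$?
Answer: $1980$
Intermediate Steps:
$H{\left(n,j \right)} = 5 + j$ ($H{\left(n,j \right)} = j + 5 = 5 + j$)
$u{\left(P \right)} = P$ ($u{\left(P \right)} = 1 P = P$)
$A{\left(K \right)} = -5 + \frac{5 + K}{K}$
$- 220 A{\left(Y{\left(3 \right)} \right)} = - 220 \left(-4 + \frac{5}{-1}\right) = - 220 \left(-4 + 5 \left(-1\right)\right) = - 220 \left(-4 - 5\right) = \left(-220\right) \left(-9\right) = 1980$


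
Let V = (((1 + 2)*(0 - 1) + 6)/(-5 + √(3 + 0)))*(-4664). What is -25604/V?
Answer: -32005/3498 + 6401*√3/3498 ≈ -5.9800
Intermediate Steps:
V = -13992/(-5 + √3) (V = ((3*(-1) + 6)/(-5 + √3))*(-4664) = ((-3 + 6)/(-5 + √3))*(-4664) = (3/(-5 + √3))*(-4664) = -13992/(-5 + √3) ≈ 4281.6)
-25604/V = -25604/(3180 + 636*√3)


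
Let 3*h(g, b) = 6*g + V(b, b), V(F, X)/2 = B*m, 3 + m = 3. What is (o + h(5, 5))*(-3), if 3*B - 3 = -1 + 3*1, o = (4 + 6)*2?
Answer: -90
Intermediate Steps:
m = 0 (m = -3 + 3 = 0)
o = 20 (o = 10*2 = 20)
B = 5/3 (B = 1 + (-1 + 3*1)/3 = 1 + (-1 + 3)/3 = 1 + (⅓)*2 = 1 + ⅔ = 5/3 ≈ 1.6667)
V(F, X) = 0 (V(F, X) = 2*((5/3)*0) = 2*0 = 0)
h(g, b) = 2*g (h(g, b) = (6*g + 0)/3 = (6*g)/3 = 2*g)
(o + h(5, 5))*(-3) = (20 + 2*5)*(-3) = (20 + 10)*(-3) = 30*(-3) = -90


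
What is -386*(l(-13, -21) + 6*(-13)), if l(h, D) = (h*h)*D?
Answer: 1400022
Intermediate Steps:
l(h, D) = D*h**2 (l(h, D) = h**2*D = D*h**2)
-386*(l(-13, -21) + 6*(-13)) = -386*(-21*(-13)**2 + 6*(-13)) = -386*(-21*169 - 78) = -386*(-3549 - 78) = -386*(-3627) = 1400022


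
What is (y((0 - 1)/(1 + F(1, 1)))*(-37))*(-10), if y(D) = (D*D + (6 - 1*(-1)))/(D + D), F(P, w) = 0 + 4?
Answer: -6512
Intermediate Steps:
F(P, w) = 4
y(D) = (7 + D²)/(2*D) (y(D) = (D² + (6 + 1))/((2*D)) = (D² + 7)*(1/(2*D)) = (7 + D²)*(1/(2*D)) = (7 + D²)/(2*D))
(y((0 - 1)/(1 + F(1, 1)))*(-37))*(-10) = (((7 + ((0 - 1)/(1 + 4))²)/(2*(((0 - 1)/(1 + 4)))))*(-37))*(-10) = (((7 + (-1/5)²)/(2*((-1/5))))*(-37))*(-10) = (((7 + (-1*⅕)²)/(2*((-1*⅕))))*(-37))*(-10) = (((7 + (-⅕)²)/(2*(-⅕)))*(-37))*(-10) = (((½)*(-5)*(7 + 1/25))*(-37))*(-10) = (((½)*(-5)*(176/25))*(-37))*(-10) = -88/5*(-37)*(-10) = (3256/5)*(-10) = -6512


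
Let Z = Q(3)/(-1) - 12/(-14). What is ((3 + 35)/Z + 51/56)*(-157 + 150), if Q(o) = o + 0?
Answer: 14131/120 ≈ 117.76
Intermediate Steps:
Q(o) = o
Z = -15/7 (Z = 3/(-1) - 12/(-14) = 3*(-1) - 12*(-1/14) = -3 + 6/7 = -15/7 ≈ -2.1429)
((3 + 35)/Z + 51/56)*(-157 + 150) = ((3 + 35)/(-15/7) + 51/56)*(-157 + 150) = (38*(-7/15) + 51*(1/56))*(-7) = (-266/15 + 51/56)*(-7) = -14131/840*(-7) = 14131/120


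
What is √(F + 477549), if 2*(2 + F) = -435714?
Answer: √259690 ≈ 509.60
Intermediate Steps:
F = -217859 (F = -2 + (½)*(-435714) = -2 - 217857 = -217859)
√(F + 477549) = √(-217859 + 477549) = √259690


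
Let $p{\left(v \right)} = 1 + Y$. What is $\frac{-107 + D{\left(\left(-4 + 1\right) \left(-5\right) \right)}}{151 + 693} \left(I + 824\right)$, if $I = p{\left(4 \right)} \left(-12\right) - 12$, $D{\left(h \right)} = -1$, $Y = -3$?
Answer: $- \frac{22572}{211} \approx -106.98$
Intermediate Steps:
$p{\left(v \right)} = -2$ ($p{\left(v \right)} = 1 - 3 = -2$)
$I = 12$ ($I = \left(-2\right) \left(-12\right) - 12 = 24 - 12 = 12$)
$\frac{-107 + D{\left(\left(-4 + 1\right) \left(-5\right) \right)}}{151 + 693} \left(I + 824\right) = \frac{-107 - 1}{151 + 693} \left(12 + 824\right) = - \frac{108}{844} \cdot 836 = \left(-108\right) \frac{1}{844} \cdot 836 = \left(- \frac{27}{211}\right) 836 = - \frac{22572}{211}$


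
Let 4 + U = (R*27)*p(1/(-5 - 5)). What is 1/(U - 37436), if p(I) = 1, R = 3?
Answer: -1/37359 ≈ -2.6767e-5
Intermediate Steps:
U = 77 (U = -4 + (3*27)*1 = -4 + 81*1 = -4 + 81 = 77)
1/(U - 37436) = 1/(77 - 37436) = 1/(-37359) = -1/37359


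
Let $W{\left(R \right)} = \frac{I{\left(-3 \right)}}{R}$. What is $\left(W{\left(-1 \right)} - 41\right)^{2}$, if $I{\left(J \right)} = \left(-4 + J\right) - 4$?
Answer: $900$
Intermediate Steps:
$I{\left(J \right)} = -8 + J$
$W{\left(R \right)} = - \frac{11}{R}$ ($W{\left(R \right)} = \frac{-8 - 3}{R} = - \frac{11}{R}$)
$\left(W{\left(-1 \right)} - 41\right)^{2} = \left(- \frac{11}{-1} - 41\right)^{2} = \left(\left(-11\right) \left(-1\right) - 41\right)^{2} = \left(11 - 41\right)^{2} = \left(-30\right)^{2} = 900$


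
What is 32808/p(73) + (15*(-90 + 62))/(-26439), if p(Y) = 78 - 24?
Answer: 6884392/11331 ≈ 607.57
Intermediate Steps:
p(Y) = 54
32808/p(73) + (15*(-90 + 62))/(-26439) = 32808/54 + (15*(-90 + 62))/(-26439) = 32808*(1/54) + (15*(-28))*(-1/26439) = 5468/9 - 420*(-1/26439) = 5468/9 + 20/1259 = 6884392/11331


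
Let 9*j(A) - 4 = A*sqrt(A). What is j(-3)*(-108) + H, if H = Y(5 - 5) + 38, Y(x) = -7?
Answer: -17 + 36*I*sqrt(3) ≈ -17.0 + 62.354*I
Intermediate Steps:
j(A) = 4/9 + A**(3/2)/9 (j(A) = 4/9 + (A*sqrt(A))/9 = 4/9 + A**(3/2)/9)
H = 31 (H = -7 + 38 = 31)
j(-3)*(-108) + H = (4/9 + (-3)**(3/2)/9)*(-108) + 31 = (4/9 + (-3*I*sqrt(3))/9)*(-108) + 31 = (4/9 - I*sqrt(3)/3)*(-108) + 31 = (-48 + 36*I*sqrt(3)) + 31 = -17 + 36*I*sqrt(3)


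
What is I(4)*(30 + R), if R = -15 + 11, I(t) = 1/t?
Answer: 13/2 ≈ 6.5000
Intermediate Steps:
I(t) = 1/t
R = -4
I(4)*(30 + R) = (30 - 4)/4 = (¼)*26 = 13/2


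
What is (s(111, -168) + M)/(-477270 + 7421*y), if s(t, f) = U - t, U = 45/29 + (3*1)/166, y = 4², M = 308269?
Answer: -1483480169/1725982676 ≈ -0.85950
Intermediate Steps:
y = 16
U = 7557/4814 (U = 45*(1/29) + 3*(1/166) = 45/29 + 3/166 = 7557/4814 ≈ 1.5698)
s(t, f) = 7557/4814 - t
(s(111, -168) + M)/(-477270 + 7421*y) = ((7557/4814 - 1*111) + 308269)/(-477270 + 7421*16) = ((7557/4814 - 111) + 308269)/(-477270 + 118736) = (-526797/4814 + 308269)/(-358534) = (1483480169/4814)*(-1/358534) = -1483480169/1725982676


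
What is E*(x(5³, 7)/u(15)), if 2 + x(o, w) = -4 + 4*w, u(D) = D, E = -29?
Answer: -638/15 ≈ -42.533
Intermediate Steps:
x(o, w) = -6 + 4*w (x(o, w) = -2 + (-4 + 4*w) = -6 + 4*w)
E*(x(5³, 7)/u(15)) = -29*(-6 + 4*7)/15 = -29*(-6 + 28)/15 = -638/15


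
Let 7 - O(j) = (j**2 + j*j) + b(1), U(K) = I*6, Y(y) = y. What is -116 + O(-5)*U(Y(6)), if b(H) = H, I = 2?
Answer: -644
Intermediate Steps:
U(K) = 12 (U(K) = 2*6 = 12)
O(j) = 6 - 2*j**2 (O(j) = 7 - ((j**2 + j*j) + 1) = 7 - ((j**2 + j**2) + 1) = 7 - (2*j**2 + 1) = 7 - (1 + 2*j**2) = 7 + (-1 - 2*j**2) = 6 - 2*j**2)
-116 + O(-5)*U(Y(6)) = -116 + (6 - 2*(-5)**2)*12 = -116 + (6 - 2*25)*12 = -116 + (6 - 50)*12 = -116 - 44*12 = -116 - 528 = -644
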